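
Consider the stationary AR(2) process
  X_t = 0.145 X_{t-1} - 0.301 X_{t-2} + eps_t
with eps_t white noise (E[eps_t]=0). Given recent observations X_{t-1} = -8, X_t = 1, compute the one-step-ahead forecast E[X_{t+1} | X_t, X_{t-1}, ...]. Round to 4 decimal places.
E[X_{t+1} \mid \mathcal F_t] = 2.5530

For an AR(p) model X_t = c + sum_i phi_i X_{t-i} + eps_t, the
one-step-ahead conditional mean is
  E[X_{t+1} | X_t, ...] = c + sum_i phi_i X_{t+1-i}.
Substitute known values:
  E[X_{t+1} | ...] = (0.145) * (1) + (-0.301) * (-8)
                   = 2.5530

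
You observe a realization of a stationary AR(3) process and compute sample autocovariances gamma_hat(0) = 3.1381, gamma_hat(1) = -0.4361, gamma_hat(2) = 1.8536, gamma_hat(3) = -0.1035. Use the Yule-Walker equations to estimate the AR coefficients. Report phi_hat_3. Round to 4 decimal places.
\hat\phi_{3} = 0.1270

The Yule-Walker equations for an AR(p) process read, in matrix form,
  Gamma_p phi = r_p,   with   (Gamma_p)_{ij} = gamma(|i - j|),
                       (r_p)_i = gamma(i),   i,j = 1..p.
Substitute the sample gammas (Toeplitz matrix and right-hand side of size 3):
  Gamma_p = [[3.1381, -0.4361, 1.8536], [-0.4361, 3.1381, -0.4361], [1.8536, -0.4361, 3.1381]]
  r_p     = [-0.4361, 1.8536, -0.1035]
Written out (R1..R3):
  (R1) 3.1381 phi_1 - 0.4361 phi_2 + 1.8536 phi_3 = -0.4361
  (R2) -0.4361 phi_1 + 3.1381 phi_2 - 0.4361 phi_3 = 1.8536
  (R3) 1.8536 phi_1 - 0.4361 phi_2 + 3.1381 phi_3 = -0.1035
Gaussian elimination:
  R2 <- R2 - (-0.4361/3.1381) R1 = R2 - (-0.138969) R1:  3.077495 phi_2 - 0.178506 phi_3 = 1.792995
  R3 <- R3 - (1.8536/3.1381) R1 = R3 - (0.590676) R1:  -0.178506 phi_2 + 2.043223 phi_3 = 0.154094
  R3 <- R3 - (-0.178506/3.077495) R2 = R3 - (-0.058004) R2:  2.032869 phi_3 = 0.258094
Back-substitution:
  phi_hat_3 = 0.258094 / 2.032869 = 0.126961
  phi_hat_2 = (1.792995 - (-0.178506)(0.126961)) / 3.077495 = 0.589979
  phi_hat_1 = (-0.4361 - (-0.4361)(0.589979) - (1.8536)(0.126961)) / 3.1381 = -0.131973
So phi_hat = [-0.1320, 0.5900, 0.1270].
Therefore phi_hat_3 = 0.1270.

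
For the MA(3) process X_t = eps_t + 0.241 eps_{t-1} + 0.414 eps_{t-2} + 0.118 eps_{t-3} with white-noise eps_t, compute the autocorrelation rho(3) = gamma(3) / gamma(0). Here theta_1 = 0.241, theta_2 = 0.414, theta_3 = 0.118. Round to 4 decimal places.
\rho(3) = 0.0949

For an MA(q) process with theta_0 = 1, the autocovariance is
  gamma(k) = sigma^2 * sum_{i=0..q-k} theta_i * theta_{i+k},
and rho(k) = gamma(k) / gamma(0). Sigma^2 cancels.
  numerator   = (1)*(0.118) = 0.118.
  denominator = (1)^2 + (0.241)^2 + (0.414)^2 + (0.118)^2 = 1.243401.
  rho(3) = 0.118 / 1.243401 = 0.0949.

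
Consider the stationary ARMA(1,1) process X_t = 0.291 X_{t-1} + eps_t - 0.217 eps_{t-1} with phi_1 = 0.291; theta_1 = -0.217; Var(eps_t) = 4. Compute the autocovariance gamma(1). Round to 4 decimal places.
\gamma(1) = 0.3030

Multiply the model equation by X_{t-k} and take expectations. With theta_0 = psi_0 = 1 and psi_j the MA(infinity) weights, this gives
  gamma(k) - sum_i phi_i gamma(k-i) = c_k,
  c_k = sigma^2 * sum_{j=k..q} theta_j psi_{j-k}   (c_k = 0 for k > q),
using gamma(-m) = gamma(m).
psi-weights needed (psi_j = theta_j + sum_i phi_i psi_{j-i}):
  psi_1 = theta_1 + phi_1 = -0.217 + (0.291) = 0.074
Right-hand sides:
  c_0 = sigma^2 (1 + theta_1 psi_1) = 4 * (1 + (-0.217)(0.074)) = 4 * 0.983942 = 3.935768
  c_1 = sigma^2 theta_1 = 4 * (-0.217) = -0.868
  c_2 = 0
Equations for k = 0 and k = 1 (AR order 1):
  gamma(0) = phi_1 gamma(1) + c_0
  gamma(1) = phi_1 gamma(0) + c_1
Substituting the second into the first: gamma(0) (1 - phi_1^2) = c_0 + phi_1 c_1, so
  gamma(0) = (c_0 + phi_1 c_1) / (1 - phi_1^2) = (3.935768 + (0.291)(-0.868)) / (1 - (0.291)^2) = 3.68318 / 0.915319 = 4.02393.
  gamma(1) = phi_1 gamma(0) + c_1 = (0.291)(4.02393) + (-0.868) = 0.302964.
Therefore gamma(1) = 0.3030 (to 4 decimal places).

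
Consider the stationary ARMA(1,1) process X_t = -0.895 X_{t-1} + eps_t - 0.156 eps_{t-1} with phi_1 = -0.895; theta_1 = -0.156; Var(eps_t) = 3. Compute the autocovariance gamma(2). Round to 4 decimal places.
\gamma(2) = 16.1625

Multiply the model equation by X_{t-k} and take expectations. With theta_0 = psi_0 = 1 and psi_j the MA(infinity) weights, this gives
  gamma(k) - sum_i phi_i gamma(k-i) = c_k,
  c_k = sigma^2 * sum_{j=k..q} theta_j psi_{j-k}   (c_k = 0 for k > q),
using gamma(-m) = gamma(m).
psi-weights needed (psi_j = theta_j + sum_i phi_i psi_{j-i}):
  psi_1 = theta_1 + phi_1 = -0.156 + (-0.895) = -1.051
Right-hand sides:
  c_0 = sigma^2 (1 + theta_1 psi_1) = 3 * (1 + (-0.156)(-1.051)) = 3 * 1.163956 = 3.491868
  c_1 = sigma^2 theta_1 = 3 * (-0.156) = -0.468
  c_2 = 0
Equations for k = 0 and k = 1 (AR order 1):
  gamma(0) = phi_1 gamma(1) + c_0
  gamma(1) = phi_1 gamma(0) + c_1
Substituting the second into the first: gamma(0) (1 - phi_1^2) = c_0 + phi_1 c_1, so
  gamma(0) = (c_0 + phi_1 c_1) / (1 - phi_1^2) = (3.491868 + (-0.895)(-0.468)) / (1 - (-0.895)^2) = 3.910728 / 0.198975 = 19.654369.
  gamma(1) = phi_1 gamma(0) + c_1 = (-0.895)(19.654369) + (-0.468) = -18.05866.
For k = 2 (> q): gamma(2) = phi_1 gamma(1) = (-0.895)(-18.05866) = 16.162501.
Therefore gamma(2) = 16.1625 (to 4 decimal places).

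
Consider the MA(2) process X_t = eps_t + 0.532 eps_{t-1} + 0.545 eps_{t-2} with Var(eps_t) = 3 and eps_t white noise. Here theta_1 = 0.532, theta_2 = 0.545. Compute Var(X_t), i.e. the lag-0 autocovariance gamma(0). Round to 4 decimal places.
\gamma(0) = 4.7401

For an MA(q) process X_t = eps_t + sum_i theta_i eps_{t-i} with
Var(eps_t) = sigma^2, the variance is
  gamma(0) = sigma^2 * (1 + sum_i theta_i^2).
  sum_i theta_i^2 = (0.532)^2 + (0.545)^2 = 0.283024 + 0.297025 = 0.580049.
  gamma(0) = 3 * (1 + 0.580049) = 3 * 1.580049 = 4.740147, which rounds to 4.7401.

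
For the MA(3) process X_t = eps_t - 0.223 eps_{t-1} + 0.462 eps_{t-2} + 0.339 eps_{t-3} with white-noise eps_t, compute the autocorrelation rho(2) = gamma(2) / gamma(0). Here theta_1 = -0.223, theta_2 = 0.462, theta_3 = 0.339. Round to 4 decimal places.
\rho(2) = 0.2804

For an MA(q) process with theta_0 = 1, the autocovariance is
  gamma(k) = sigma^2 * sum_{i=0..q-k} theta_i * theta_{i+k},
and rho(k) = gamma(k) / gamma(0). Sigma^2 cancels.
  numerator   = (1)*(0.462) + (-0.223)*(0.339) = 0.386403.
  denominator = (1)^2 + (-0.223)^2 + (0.462)^2 + (0.339)^2 = 1.378094.
  rho(2) = 0.386403 / 1.378094 = 0.2804.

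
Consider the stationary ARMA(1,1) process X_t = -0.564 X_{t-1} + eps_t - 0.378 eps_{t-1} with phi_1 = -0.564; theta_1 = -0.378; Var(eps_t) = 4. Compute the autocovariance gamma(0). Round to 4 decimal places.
\gamma(0) = 9.2052

Multiply the model equation by X_{t-k} and take expectations. With theta_0 = psi_0 = 1 and psi_j the MA(infinity) weights, this gives
  gamma(k) - sum_i phi_i gamma(k-i) = c_k,
  c_k = sigma^2 * sum_{j=k..q} theta_j psi_{j-k}   (c_k = 0 for k > q),
using gamma(-m) = gamma(m).
psi-weights needed (psi_j = theta_j + sum_i phi_i psi_{j-i}):
  psi_1 = theta_1 + phi_1 = -0.378 + (-0.564) = -0.942
Right-hand sides:
  c_0 = sigma^2 (1 + theta_1 psi_1) = 4 * (1 + (-0.378)(-0.942)) = 4 * 1.356076 = 5.424304
  c_1 = sigma^2 theta_1 = 4 * (-0.378) = -1.512
  c_2 = 0
Equations for k = 0 and k = 1 (AR order 1):
  gamma(0) = phi_1 gamma(1) + c_0
  gamma(1) = phi_1 gamma(0) + c_1
Substituting the second into the first: gamma(0) (1 - phi_1^2) = c_0 + phi_1 c_1, so
  gamma(0) = (c_0 + phi_1 c_1) / (1 - phi_1^2) = (5.424304 + (-0.564)(-1.512)) / (1 - (-0.564)^2) = 6.277072 / 0.681904 = 9.205214.
Therefore gamma(0) = 9.2052 (to 4 decimal places).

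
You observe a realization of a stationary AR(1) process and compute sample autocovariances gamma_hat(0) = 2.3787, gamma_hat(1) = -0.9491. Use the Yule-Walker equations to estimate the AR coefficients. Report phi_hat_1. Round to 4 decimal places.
\hat\phi_{1} = -0.3990

The Yule-Walker equations for an AR(p) process read, in matrix form,
  Gamma_p phi = r_p,   with   (Gamma_p)_{ij} = gamma(|i - j|),
                       (r_p)_i = gamma(i),   i,j = 1..p.
Substitute the sample gammas (Toeplitz matrix and right-hand side of size 1):
  Gamma_p = [[2.3787]]
  r_p     = [-0.9491]
With p = 1 this is the single equation gamma(0) phi_1 = gamma(1):
  phi_hat_1 = gamma(1) / gamma(0) = -0.9491 / 2.3787 = -0.3990.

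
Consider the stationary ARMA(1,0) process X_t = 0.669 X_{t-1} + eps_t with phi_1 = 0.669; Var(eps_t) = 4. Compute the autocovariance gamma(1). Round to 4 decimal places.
\gamma(1) = 4.8440

Multiply the model equation by X_{t-k} and take expectations. With theta_0 = psi_0 = 1 and psi_j the MA(infinity) weights, this gives
  gamma(k) - sum_i phi_i gamma(k-i) = c_k,
  c_k = sigma^2 * sum_{j=k..q} theta_j psi_{j-k}   (c_k = 0 for k > q),
using gamma(-m) = gamma(m).
Pure AR (q = 0): c_0 = sigma^2 = 4, c_k = 0 for k >= 1.
Equations for k = 0 and k = 1 (AR order 1):
  gamma(0) = phi_1 gamma(1) + c_0
  gamma(1) = phi_1 gamma(0) + c_1
Substituting the second into the first: gamma(0) (1 - phi_1^2) = c_0 + phi_1 c_1, so
  gamma(0) = c_0 / (1 - phi_1^2) = 4 / (1 - (0.669)^2) = 4 / 0.552439 = 7.240618.
  gamma(1) = phi_1 gamma(0) = (0.669)(7.240618) = 4.843974.
Therefore gamma(1) = 4.8440 (to 4 decimal places).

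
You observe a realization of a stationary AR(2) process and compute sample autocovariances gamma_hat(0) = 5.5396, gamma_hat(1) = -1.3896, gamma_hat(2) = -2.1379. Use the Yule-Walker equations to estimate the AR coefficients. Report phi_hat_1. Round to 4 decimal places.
\hat\phi_{1} = -0.3710

The Yule-Walker equations for an AR(p) process read, in matrix form,
  Gamma_p phi = r_p,   with   (Gamma_p)_{ij} = gamma(|i - j|),
                       (r_p)_i = gamma(i),   i,j = 1..p.
Substitute the sample gammas (Toeplitz matrix and right-hand side of size 2):
  Gamma_p = [[5.5396, -1.3896], [-1.3896, 5.5396]]
  r_p     = [-1.3896, -2.1379]
Written out:
  5.5396 phi_1 - 1.3896 phi_2 = -1.3896
  -1.3896 phi_1 + 5.5396 phi_2 = -2.1379
Solve by Cramer's rule:
  det = gamma(0)^2 - gamma(1)^2 = (5.5396)^2 - (-1.3896)^2 = 30.68716816 - 1.93098816 = 28.75618
  phi_hat_1 = [gamma(1) gamma(0) - gamma(1) gamma(2)] / det = [(-1.3896)(5.5396) - (-1.3896)(-2.1379)] / 28.75618 = -10.668654 / 28.75618 = -0.371
  phi_hat_2 = [gamma(0) gamma(2) - gamma(1)^2] / det = [(5.5396)(-2.1379) - (-1.3896)^2] / 28.75618 = -13.774099 / 28.75618 = -0.479
So phi_hat = [-0.3710, -0.4790].
Therefore phi_hat_1 = -0.3710.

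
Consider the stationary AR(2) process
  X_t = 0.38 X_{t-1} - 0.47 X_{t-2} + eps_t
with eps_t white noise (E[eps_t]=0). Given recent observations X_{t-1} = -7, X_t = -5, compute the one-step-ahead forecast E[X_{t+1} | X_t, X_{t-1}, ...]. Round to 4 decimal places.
E[X_{t+1} \mid \mathcal F_t] = 1.3900

For an AR(p) model X_t = c + sum_i phi_i X_{t-i} + eps_t, the
one-step-ahead conditional mean is
  E[X_{t+1} | X_t, ...] = c + sum_i phi_i X_{t+1-i}.
Substitute known values:
  E[X_{t+1} | ...] = (0.38) * (-5) + (-0.47) * (-7)
                   = 1.3900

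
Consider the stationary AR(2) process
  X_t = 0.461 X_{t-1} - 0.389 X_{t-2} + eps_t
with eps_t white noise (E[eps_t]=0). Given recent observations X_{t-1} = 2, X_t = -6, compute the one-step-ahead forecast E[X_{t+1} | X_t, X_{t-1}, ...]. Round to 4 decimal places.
E[X_{t+1} \mid \mathcal F_t] = -3.5440

For an AR(p) model X_t = c + sum_i phi_i X_{t-i} + eps_t, the
one-step-ahead conditional mean is
  E[X_{t+1} | X_t, ...] = c + sum_i phi_i X_{t+1-i}.
Substitute known values:
  E[X_{t+1} | ...] = (0.461) * (-6) + (-0.389) * (2)
                   = -3.5440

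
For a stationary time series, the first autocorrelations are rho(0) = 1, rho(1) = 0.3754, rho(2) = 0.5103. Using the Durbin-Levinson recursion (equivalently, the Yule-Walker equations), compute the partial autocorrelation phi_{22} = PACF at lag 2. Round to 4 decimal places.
\phi_{22} = 0.4300

The PACF at lag k is phi_{kk}, the last component of the solution
to the Yule-Walker system G_k phi = r_k where
  (G_k)_{ij} = rho(|i - j|), (r_k)_i = rho(i), i,j = 1..k.
Equivalently, Durbin-Levinson gives phi_{kk} iteratively:
  phi_{11} = rho(1)
  phi_{kk} = [rho(k) - sum_{j=1..k-1} phi_{k-1,j} rho(k-j)]
            / [1 - sum_{j=1..k-1} phi_{k-1,j} rho(j)],
  phi_{k,j} = phi_{k-1,j} - phi_{kk} phi_{k-1,k-j},  j = 1..k-1.
Step k = 1:
  phi_11 = rho(1) = 0.3754.
Step k = 2:
  phi_22 = [rho(2) - phi_11 rho(1)] / [1 - phi_11 rho(1)] = [0.5103 - (0.3754)(0.3754)] / [1 - (0.3754)(0.3754)]
         = 0.36937484 / 0.85907484 = 0.43.
Therefore phi_{22} = 0.4300.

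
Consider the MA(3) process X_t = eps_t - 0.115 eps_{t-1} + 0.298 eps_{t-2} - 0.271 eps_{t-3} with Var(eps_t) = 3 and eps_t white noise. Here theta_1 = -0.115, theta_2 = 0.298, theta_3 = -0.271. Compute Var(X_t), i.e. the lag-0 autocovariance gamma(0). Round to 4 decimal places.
\gamma(0) = 3.5264

For an MA(q) process X_t = eps_t + sum_i theta_i eps_{t-i} with
Var(eps_t) = sigma^2, the variance is
  gamma(0) = sigma^2 * (1 + sum_i theta_i^2).
  sum_i theta_i^2 = (-0.115)^2 + (0.298)^2 + (-0.271)^2 = 0.013225 + 0.088804 + 0.073441 = 0.17547.
  gamma(0) = 3 * (1 + 0.17547) = 3 * 1.17547 = 3.52641, which rounds to 3.5264.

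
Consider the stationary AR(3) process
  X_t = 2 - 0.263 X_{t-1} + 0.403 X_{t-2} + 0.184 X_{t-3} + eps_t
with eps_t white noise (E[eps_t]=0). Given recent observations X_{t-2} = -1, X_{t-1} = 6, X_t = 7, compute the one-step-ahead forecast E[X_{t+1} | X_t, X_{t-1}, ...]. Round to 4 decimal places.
E[X_{t+1} \mid \mathcal F_t] = 2.3930

For an AR(p) model X_t = c + sum_i phi_i X_{t-i} + eps_t, the
one-step-ahead conditional mean is
  E[X_{t+1} | X_t, ...] = c + sum_i phi_i X_{t+1-i}.
Substitute known values:
  E[X_{t+1} | ...] = 2 + (-0.263) * (7) + (0.403) * (6) + (0.184) * (-1)
                   = 2.3930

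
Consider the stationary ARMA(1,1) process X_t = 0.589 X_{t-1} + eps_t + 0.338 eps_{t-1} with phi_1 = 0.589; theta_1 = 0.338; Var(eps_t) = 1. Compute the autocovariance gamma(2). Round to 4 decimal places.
\gamma(2) = 1.0025

Multiply the model equation by X_{t-k} and take expectations. With theta_0 = psi_0 = 1 and psi_j the MA(infinity) weights, this gives
  gamma(k) - sum_i phi_i gamma(k-i) = c_k,
  c_k = sigma^2 * sum_{j=k..q} theta_j psi_{j-k}   (c_k = 0 for k > q),
using gamma(-m) = gamma(m).
psi-weights needed (psi_j = theta_j + sum_i phi_i psi_{j-i}):
  psi_1 = theta_1 + phi_1 = 0.338 + (0.589) = 0.927
Right-hand sides:
  c_0 = sigma^2 (1 + theta_1 psi_1) = 1 * (1 + (0.338)(0.927)) = 1 * 1.313326 = 1.313326
  c_1 = sigma^2 theta_1 = 1 * (0.338) = 0.338
  c_2 = 0
Equations for k = 0 and k = 1 (AR order 1):
  gamma(0) = phi_1 gamma(1) + c_0
  gamma(1) = phi_1 gamma(0) + c_1
Substituting the second into the first: gamma(0) (1 - phi_1^2) = c_0 + phi_1 c_1, so
  gamma(0) = (c_0 + phi_1 c_1) / (1 - phi_1^2) = (1.313326 + (0.589)(0.338)) / (1 - (0.589)^2) = 1.512408 / 0.653079 = 2.315812.
  gamma(1) = phi_1 gamma(0) + c_1 = (0.589)(2.315812) + (0.338) = 1.702013.
For k = 2 (> q): gamma(2) = phi_1 gamma(1) = (0.589)(1.702013) = 1.002486.
Therefore gamma(2) = 1.0025 (to 4 decimal places).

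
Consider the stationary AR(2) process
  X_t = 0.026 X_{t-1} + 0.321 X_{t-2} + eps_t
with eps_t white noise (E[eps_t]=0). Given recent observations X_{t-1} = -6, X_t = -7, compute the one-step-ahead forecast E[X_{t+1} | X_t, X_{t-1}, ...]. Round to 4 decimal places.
E[X_{t+1} \mid \mathcal F_t] = -2.1080

For an AR(p) model X_t = c + sum_i phi_i X_{t-i} + eps_t, the
one-step-ahead conditional mean is
  E[X_{t+1} | X_t, ...] = c + sum_i phi_i X_{t+1-i}.
Substitute known values:
  E[X_{t+1} | ...] = (0.026) * (-7) + (0.321) * (-6)
                   = -2.1080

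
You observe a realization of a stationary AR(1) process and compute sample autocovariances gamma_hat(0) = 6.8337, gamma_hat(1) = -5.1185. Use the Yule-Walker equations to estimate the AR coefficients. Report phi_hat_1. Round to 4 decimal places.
\hat\phi_{1} = -0.7490

The Yule-Walker equations for an AR(p) process read, in matrix form,
  Gamma_p phi = r_p,   with   (Gamma_p)_{ij} = gamma(|i - j|),
                       (r_p)_i = gamma(i),   i,j = 1..p.
Substitute the sample gammas (Toeplitz matrix and right-hand side of size 1):
  Gamma_p = [[6.8337]]
  r_p     = [-5.1185]
With p = 1 this is the single equation gamma(0) phi_1 = gamma(1):
  phi_hat_1 = gamma(1) / gamma(0) = -5.1185 / 6.8337 = -0.7490.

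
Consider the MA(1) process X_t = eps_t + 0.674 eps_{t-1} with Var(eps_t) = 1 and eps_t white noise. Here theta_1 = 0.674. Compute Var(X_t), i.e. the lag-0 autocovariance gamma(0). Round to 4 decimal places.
\gamma(0) = 1.4543

For an MA(q) process X_t = eps_t + sum_i theta_i eps_{t-i} with
Var(eps_t) = sigma^2, the variance is
  gamma(0) = sigma^2 * (1 + sum_i theta_i^2).
  sum_i theta_i^2 = (0.674)^2 = 0.454276.
  gamma(0) = 1 * (1 + 0.454276) = 1 * 1.454276 = 1.454276, which rounds to 1.4543.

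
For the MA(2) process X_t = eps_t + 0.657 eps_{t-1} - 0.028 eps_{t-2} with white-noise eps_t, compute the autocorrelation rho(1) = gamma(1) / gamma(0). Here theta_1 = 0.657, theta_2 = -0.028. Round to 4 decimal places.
\rho(1) = 0.4458

For an MA(q) process with theta_0 = 1, the autocovariance is
  gamma(k) = sigma^2 * sum_{i=0..q-k} theta_i * theta_{i+k},
and rho(k) = gamma(k) / gamma(0). Sigma^2 cancels.
  numerator   = (1)*(0.657) + (0.657)*(-0.028) = 0.638604.
  denominator = (1)^2 + (0.657)^2 + (-0.028)^2 = 1.432433.
  rho(1) = 0.638604 / 1.432433 = 0.4458.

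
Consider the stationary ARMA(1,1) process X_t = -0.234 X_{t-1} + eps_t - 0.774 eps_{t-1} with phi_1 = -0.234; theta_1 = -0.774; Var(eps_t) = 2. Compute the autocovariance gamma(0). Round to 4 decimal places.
\gamma(0) = 4.1498

Multiply the model equation by X_{t-k} and take expectations. With theta_0 = psi_0 = 1 and psi_j the MA(infinity) weights, this gives
  gamma(k) - sum_i phi_i gamma(k-i) = c_k,
  c_k = sigma^2 * sum_{j=k..q} theta_j psi_{j-k}   (c_k = 0 for k > q),
using gamma(-m) = gamma(m).
psi-weights needed (psi_j = theta_j + sum_i phi_i psi_{j-i}):
  psi_1 = theta_1 + phi_1 = -0.774 + (-0.234) = -1.008
Right-hand sides:
  c_0 = sigma^2 (1 + theta_1 psi_1) = 2 * (1 + (-0.774)(-1.008)) = 2 * 1.780192 = 3.560384
  c_1 = sigma^2 theta_1 = 2 * (-0.774) = -1.548
  c_2 = 0
Equations for k = 0 and k = 1 (AR order 1):
  gamma(0) = phi_1 gamma(1) + c_0
  gamma(1) = phi_1 gamma(0) + c_1
Substituting the second into the first: gamma(0) (1 - phi_1^2) = c_0 + phi_1 c_1, so
  gamma(0) = (c_0 + phi_1 c_1) / (1 - phi_1^2) = (3.560384 + (-0.234)(-1.548)) / (1 - (-0.234)^2) = 3.922616 / 0.945244 = 4.149845.
Therefore gamma(0) = 4.1498 (to 4 decimal places).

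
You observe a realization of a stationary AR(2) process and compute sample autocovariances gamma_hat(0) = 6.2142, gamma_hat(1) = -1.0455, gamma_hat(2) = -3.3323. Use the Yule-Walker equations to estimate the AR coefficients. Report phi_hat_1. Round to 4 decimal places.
\hat\phi_{1} = -0.2660

The Yule-Walker equations for an AR(p) process read, in matrix form,
  Gamma_p phi = r_p,   with   (Gamma_p)_{ij} = gamma(|i - j|),
                       (r_p)_i = gamma(i),   i,j = 1..p.
Substitute the sample gammas (Toeplitz matrix and right-hand side of size 2):
  Gamma_p = [[6.2142, -1.0455], [-1.0455, 6.2142]]
  r_p     = [-1.0455, -3.3323]
Written out:
  6.2142 phi_1 - 1.0455 phi_2 = -1.0455
  -1.0455 phi_1 + 6.2142 phi_2 = -3.3323
Solve by Cramer's rule:
  det = gamma(0)^2 - gamma(1)^2 = (6.2142)^2 - (-1.0455)^2 = 38.61628164 - 1.09307025 = 37.52321139
  phi_hat_1 = [gamma(1) gamma(0) - gamma(1) gamma(2)] / det = [(-1.0455)(6.2142) - (-1.0455)(-3.3323)] / 37.52321139 = -9.98086575 / 37.52321139 = -0.266
  phi_hat_2 = [gamma(0) gamma(2) - gamma(1)^2] / det = [(6.2142)(-3.3323) - (-1.0455)^2] / 37.52321139 = -21.80064891 / 37.52321139 = -0.581
So phi_hat = [-0.2660, -0.5810].
Therefore phi_hat_1 = -0.2660.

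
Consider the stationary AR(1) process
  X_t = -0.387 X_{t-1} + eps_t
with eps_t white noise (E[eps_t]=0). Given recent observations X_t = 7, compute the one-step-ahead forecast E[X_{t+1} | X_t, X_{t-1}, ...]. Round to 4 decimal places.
E[X_{t+1} \mid \mathcal F_t] = -2.7090

For an AR(p) model X_t = c + sum_i phi_i X_{t-i} + eps_t, the
one-step-ahead conditional mean is
  E[X_{t+1} | X_t, ...] = c + sum_i phi_i X_{t+1-i}.
Substitute known values:
  E[X_{t+1} | ...] = (-0.387) * (7)
                   = -2.7090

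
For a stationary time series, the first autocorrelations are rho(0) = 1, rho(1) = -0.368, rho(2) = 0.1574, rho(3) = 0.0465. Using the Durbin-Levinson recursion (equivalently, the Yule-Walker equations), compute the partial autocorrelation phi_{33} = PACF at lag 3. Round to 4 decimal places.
\phi_{33} = 0.1300

The PACF at lag k is phi_{kk}, the last component of the solution
to the Yule-Walker system G_k phi = r_k where
  (G_k)_{ij} = rho(|i - j|), (r_k)_i = rho(i), i,j = 1..k.
Equivalently, Durbin-Levinson gives phi_{kk} iteratively:
  phi_{11} = rho(1)
  phi_{kk} = [rho(k) - sum_{j=1..k-1} phi_{k-1,j} rho(k-j)]
            / [1 - sum_{j=1..k-1} phi_{k-1,j} rho(j)],
  phi_{k,j} = phi_{k-1,j} - phi_{kk} phi_{k-1,k-j},  j = 1..k-1.
Step k = 1:
  phi_11 = rho(1) = -0.368.
Step k = 2:
  phi_22 = [rho(2) - phi_11 rho(1)] / [1 - phi_11 rho(1)] = [0.1574 - (-0.368)(-0.368)] / [1 - (-0.368)(-0.368)]
         = 0.021976 / 0.864576 = 0.025418.
  Update: phi_21 = phi_11 - phi_22 phi_11 = -0.368 - (0.025418)(-0.368) = -0.358646.
Step k = 3:
  phi_33 = [rho(3) - phi_21 rho(2) - phi_22 rho(1)] / [1 - phi_21 rho(1) - phi_22 rho(2)]
    numerator   = 0.0465 - (-0.358646)(0.1574) - (0.025418)(-0.368) = 0.11230481
    denominator = 1 - (-0.358646)(-0.368) - (0.025418)(0.1574) = 0.86401741
  phi_33 = 0.11230481 / 0.86401741 = 0.13.
Therefore phi_{33} = 0.1300.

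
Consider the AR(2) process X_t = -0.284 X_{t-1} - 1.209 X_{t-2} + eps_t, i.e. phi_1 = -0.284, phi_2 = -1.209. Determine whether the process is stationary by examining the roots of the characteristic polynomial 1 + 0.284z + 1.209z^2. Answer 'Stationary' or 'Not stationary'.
\text{Not stationary}

The AR(p) characteristic polynomial is P(z) = 1 + 0.284z + 1.209z^2.
Stationarity requires all roots to lie outside the unit circle, i.e. |z| > 1 for every root.
Set 1 + (0.284) z + (1.209) z^2 = 0, i.e. a z^2 + b z + c = 0 with a = 1.209, b = 0.284, c = 1.
Discriminant D = b^2 - 4ac = (0.284)^2 - 4*(1.209)*1 = 0.080656 - (4.836) = -4.755344.
D < 0, so the roots are the complex-conjugate pair z = (-b +/- i sqrt(-D)) / (2a) = -0.1175 +/- 0.9019i.
For a conjugate pair |z|^2 = z * conj(z) = (product of roots) = c/a = 1/(1.209) = 0.82713, so |z| = sqrt(0.82713) = 0.9095 for both roots.
Moduli of all roots: 0.9095, 0.9095.
All moduli strictly greater than 1? No.
Verdict: Not stationary.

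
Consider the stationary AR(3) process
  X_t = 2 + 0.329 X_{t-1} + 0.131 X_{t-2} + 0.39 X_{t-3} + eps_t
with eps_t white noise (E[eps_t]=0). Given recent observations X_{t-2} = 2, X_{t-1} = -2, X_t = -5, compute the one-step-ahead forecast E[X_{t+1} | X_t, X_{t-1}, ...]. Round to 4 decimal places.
E[X_{t+1} \mid \mathcal F_t] = 0.8730

For an AR(p) model X_t = c + sum_i phi_i X_{t-i} + eps_t, the
one-step-ahead conditional mean is
  E[X_{t+1} | X_t, ...] = c + sum_i phi_i X_{t+1-i}.
Substitute known values:
  E[X_{t+1} | ...] = 2 + (0.329) * (-5) + (0.131) * (-2) + (0.39) * (2)
                   = 0.8730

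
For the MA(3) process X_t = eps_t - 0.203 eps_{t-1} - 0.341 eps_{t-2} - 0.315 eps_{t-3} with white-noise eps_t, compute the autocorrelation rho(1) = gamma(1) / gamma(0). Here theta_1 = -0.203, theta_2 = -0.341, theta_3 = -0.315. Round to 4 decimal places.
\rho(1) = -0.0210

For an MA(q) process with theta_0 = 1, the autocovariance is
  gamma(k) = sigma^2 * sum_{i=0..q-k} theta_i * theta_{i+k},
and rho(k) = gamma(k) / gamma(0). Sigma^2 cancels.
  numerator   = (1)*(-0.203) + (-0.203)*(-0.341) + (-0.341)*(-0.315) = -0.026362.
  denominator = (1)^2 + (-0.203)^2 + (-0.341)^2 + (-0.315)^2 = 1.256715.
  rho(1) = -0.026362 / 1.256715 = -0.0210.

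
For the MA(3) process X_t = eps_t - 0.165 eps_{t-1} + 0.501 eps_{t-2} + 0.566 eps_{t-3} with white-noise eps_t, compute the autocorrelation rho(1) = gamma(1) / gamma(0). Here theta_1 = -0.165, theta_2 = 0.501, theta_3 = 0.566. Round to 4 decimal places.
\rho(1) = 0.0225

For an MA(q) process with theta_0 = 1, the autocovariance is
  gamma(k) = sigma^2 * sum_{i=0..q-k} theta_i * theta_{i+k},
and rho(k) = gamma(k) / gamma(0). Sigma^2 cancels.
  numerator   = (1)*(-0.165) + (-0.165)*(0.501) + (0.501)*(0.566) = 0.035901.
  denominator = (1)^2 + (-0.165)^2 + (0.501)^2 + (0.566)^2 = 1.598582.
  rho(1) = 0.035901 / 1.598582 = 0.0225.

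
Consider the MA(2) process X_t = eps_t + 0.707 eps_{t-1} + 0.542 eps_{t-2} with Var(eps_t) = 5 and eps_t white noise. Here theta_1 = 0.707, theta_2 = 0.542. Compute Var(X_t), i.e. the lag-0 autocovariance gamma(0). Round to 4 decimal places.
\gamma(0) = 8.9681

For an MA(q) process X_t = eps_t + sum_i theta_i eps_{t-i} with
Var(eps_t) = sigma^2, the variance is
  gamma(0) = sigma^2 * (1 + sum_i theta_i^2).
  sum_i theta_i^2 = (0.707)^2 + (0.542)^2 = 0.499849 + 0.293764 = 0.793613.
  gamma(0) = 5 * (1 + 0.793613) = 5 * 1.793613 = 8.968065, which rounds to 8.9681.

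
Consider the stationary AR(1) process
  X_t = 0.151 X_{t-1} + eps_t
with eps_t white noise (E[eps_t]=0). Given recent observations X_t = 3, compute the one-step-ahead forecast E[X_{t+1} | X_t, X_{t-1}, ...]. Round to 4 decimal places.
E[X_{t+1} \mid \mathcal F_t] = 0.4530

For an AR(p) model X_t = c + sum_i phi_i X_{t-i} + eps_t, the
one-step-ahead conditional mean is
  E[X_{t+1} | X_t, ...] = c + sum_i phi_i X_{t+1-i}.
Substitute known values:
  E[X_{t+1} | ...] = (0.151) * (3)
                   = 0.4530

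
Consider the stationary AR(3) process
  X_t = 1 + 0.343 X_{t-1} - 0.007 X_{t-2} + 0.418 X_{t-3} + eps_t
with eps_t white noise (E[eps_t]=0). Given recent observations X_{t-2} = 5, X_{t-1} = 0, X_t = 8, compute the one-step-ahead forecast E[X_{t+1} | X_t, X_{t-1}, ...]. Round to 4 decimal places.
E[X_{t+1} \mid \mathcal F_t] = 5.8340

For an AR(p) model X_t = c + sum_i phi_i X_{t-i} + eps_t, the
one-step-ahead conditional mean is
  E[X_{t+1} | X_t, ...] = c + sum_i phi_i X_{t+1-i}.
Substitute known values:
  E[X_{t+1} | ...] = 1 + (0.343) * (8) + (-0.007) * (0) + (0.418) * (5)
                   = 5.8340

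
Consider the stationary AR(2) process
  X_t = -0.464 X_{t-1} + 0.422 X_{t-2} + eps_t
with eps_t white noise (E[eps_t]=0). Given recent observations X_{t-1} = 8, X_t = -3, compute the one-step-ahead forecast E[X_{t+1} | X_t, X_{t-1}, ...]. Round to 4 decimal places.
E[X_{t+1} \mid \mathcal F_t] = 4.7680

For an AR(p) model X_t = c + sum_i phi_i X_{t-i} + eps_t, the
one-step-ahead conditional mean is
  E[X_{t+1} | X_t, ...] = c + sum_i phi_i X_{t+1-i}.
Substitute known values:
  E[X_{t+1} | ...] = (-0.464) * (-3) + (0.422) * (8)
                   = 4.7680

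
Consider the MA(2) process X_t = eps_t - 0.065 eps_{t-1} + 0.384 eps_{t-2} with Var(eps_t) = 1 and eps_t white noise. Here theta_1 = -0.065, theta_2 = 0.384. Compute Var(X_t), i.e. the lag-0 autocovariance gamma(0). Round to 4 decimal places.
\gamma(0) = 1.1517

For an MA(q) process X_t = eps_t + sum_i theta_i eps_{t-i} with
Var(eps_t) = sigma^2, the variance is
  gamma(0) = sigma^2 * (1 + sum_i theta_i^2).
  sum_i theta_i^2 = (-0.065)^2 + (0.384)^2 = 0.004225 + 0.147456 = 0.151681.
  gamma(0) = 1 * (1 + 0.151681) = 1 * 1.151681 = 1.151681, which rounds to 1.1517.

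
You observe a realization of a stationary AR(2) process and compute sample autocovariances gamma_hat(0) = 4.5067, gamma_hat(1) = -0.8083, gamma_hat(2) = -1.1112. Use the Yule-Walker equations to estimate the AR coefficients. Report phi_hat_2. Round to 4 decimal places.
\hat\phi_{2} = -0.2880

The Yule-Walker equations for an AR(p) process read, in matrix form,
  Gamma_p phi = r_p,   with   (Gamma_p)_{ij} = gamma(|i - j|),
                       (r_p)_i = gamma(i),   i,j = 1..p.
Substitute the sample gammas (Toeplitz matrix and right-hand side of size 2):
  Gamma_p = [[4.5067, -0.8083], [-0.8083, 4.5067]]
  r_p     = [-0.8083, -1.1112]
Written out:
  4.5067 phi_1 - 0.8083 phi_2 = -0.8083
  -0.8083 phi_1 + 4.5067 phi_2 = -1.1112
Solve by Cramer's rule:
  det = gamma(0)^2 - gamma(1)^2 = (4.5067)^2 - (-0.8083)^2 = 20.31034489 - 0.65334889 = 19.656996
  phi_hat_1 = [gamma(1) gamma(0) - gamma(1) gamma(2)] / det = [(-0.8083)(4.5067) - (-0.8083)(-1.1112)] / 19.656996 = -4.54094857 / 19.656996 = -0.231
  phi_hat_2 = [gamma(0) gamma(2) - gamma(1)^2] / det = [(4.5067)(-1.1112) - (-0.8083)^2] / 19.656996 = -5.66119393 / 19.656996 = -0.288
So phi_hat = [-0.2310, -0.2880].
Therefore phi_hat_2 = -0.2880.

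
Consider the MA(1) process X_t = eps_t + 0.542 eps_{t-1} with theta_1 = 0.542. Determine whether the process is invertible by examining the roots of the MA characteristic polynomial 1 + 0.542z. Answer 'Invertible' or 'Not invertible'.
\text{Invertible}

The MA(q) characteristic polynomial is P(z) = 1 + 0.542z.
Invertibility requires all roots to lie outside the unit circle, i.e. |z| > 1 for every root.
This is linear in z: 1 + (0.542) z = 0  =>  z = -1/(0.542) = -1.845018,  |z| = 1.845018.
Moduli of all roots: 1.8450.
All moduli strictly greater than 1? Yes.
Verdict: Invertible.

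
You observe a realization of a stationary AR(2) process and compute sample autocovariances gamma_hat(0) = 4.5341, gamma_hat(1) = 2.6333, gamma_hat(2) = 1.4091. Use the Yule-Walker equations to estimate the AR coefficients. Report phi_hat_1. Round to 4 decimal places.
\hat\phi_{1} = 0.6040

The Yule-Walker equations for an AR(p) process read, in matrix form,
  Gamma_p phi = r_p,   with   (Gamma_p)_{ij} = gamma(|i - j|),
                       (r_p)_i = gamma(i),   i,j = 1..p.
Substitute the sample gammas (Toeplitz matrix and right-hand side of size 2):
  Gamma_p = [[4.5341, 2.6333], [2.6333, 4.5341]]
  r_p     = [2.6333, 1.4091]
Written out:
  4.5341 phi_1 + 2.6333 phi_2 = 2.6333
  2.6333 phi_1 + 4.5341 phi_2 = 1.4091
Solve by Cramer's rule:
  det = gamma(0)^2 - gamma(1)^2 = (4.5341)^2 - (2.6333)^2 = 20.55806281 - 6.93426889 = 13.62379392
  phi_hat_1 = [gamma(1) gamma(0) - gamma(1) gamma(2)] / det = [(2.6333)(4.5341) - (2.6333)(1.4091)] / 13.62379392 = 8.2290625 / 13.62379392 = 0.604
  phi_hat_2 = [gamma(0) gamma(2) - gamma(1)^2] / det = [(4.5341)(1.4091) - (2.6333)^2] / 13.62379392 = -0.54526858 / 13.62379392 = -0.04
So phi_hat = [0.6040, -0.0400].
Therefore phi_hat_1 = 0.6040.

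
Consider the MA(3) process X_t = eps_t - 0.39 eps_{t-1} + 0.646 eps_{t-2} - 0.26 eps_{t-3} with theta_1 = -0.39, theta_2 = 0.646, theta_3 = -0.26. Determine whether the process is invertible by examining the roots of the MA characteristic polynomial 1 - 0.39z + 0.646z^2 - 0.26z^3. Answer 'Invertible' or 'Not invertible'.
\text{Invertible}

The MA(q) characteristic polynomial is P(z) = 1 - 0.39z + 0.646z^2 - 0.26z^3.
Invertibility requires all roots to lie outside the unit circle, i.e. |z| > 1 for every root.
Degree 3: look for a simple real root z0 first, then factor out (1 - z/z0) and solve the remaining quadratic.
Testing z0 = 2.5: P(2.5) = 1 + (-0.39)(2.5) + (0.646)(2.5)^2 + (-0.26)(2.5)^3
  = 1 + (-0.975) + (4.0375) + (-4.0625) = 0.  So z_0 = 2.5 is a root, |z_0| = 2.5.
Divide out the factor (1 - 0.4 z) = (1 - z/z0) (since 1/z0 = 0.4):
  P(z) = (1 - 0.4 z)(1 + (0.01) z + (0.65) z^2)
  [check: z-coef 0.01 - (0.4) = -0.39; z^2-coef 0.65 - (0.4)(0.01) = 0.646; z^3-coef -(0.4)(0.65) = -0.26.]
Remaining roots from the quadratic factor 1 + (0.01) z + (0.65) z^2:
  Set 1 + (0.01) z + (0.65) z^2 = 0, i.e. a z^2 + b z + c = 0 with a = 0.65, b = 0.01, c = 1.
  Discriminant D = b^2 - 4ac = (0.01)^2 - 4*(0.65)*1 = 0.0001 - (2.6) = -2.5999.
  D < 0, so the roots are the complex-conjugate pair z = (-b +/- i sqrt(-D)) / (2a) = -0.0077 +/- 1.2403i.
  For a conjugate pair |z|^2 = z * conj(z) = (product of roots) = c/a = 1/(0.65) = 1.538462, so |z| = sqrt(1.538462) = 1.2403 for both roots.
Moduli of all roots: 2.5000, 1.2403, 1.2403.
All moduli strictly greater than 1? Yes.
Verdict: Invertible.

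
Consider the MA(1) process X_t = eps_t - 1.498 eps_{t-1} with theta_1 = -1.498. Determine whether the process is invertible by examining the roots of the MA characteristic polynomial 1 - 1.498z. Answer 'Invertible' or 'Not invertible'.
\text{Not invertible}

The MA(q) characteristic polynomial is P(z) = 1 - 1.498z.
Invertibility requires all roots to lie outside the unit circle, i.e. |z| > 1 for every root.
This is linear in z: 1 + (-1.498) z = 0  =>  z = -1/(-1.498) = 0.667557,  |z| = 0.667557.
Moduli of all roots: 0.6676.
All moduli strictly greater than 1? No.
Verdict: Not invertible.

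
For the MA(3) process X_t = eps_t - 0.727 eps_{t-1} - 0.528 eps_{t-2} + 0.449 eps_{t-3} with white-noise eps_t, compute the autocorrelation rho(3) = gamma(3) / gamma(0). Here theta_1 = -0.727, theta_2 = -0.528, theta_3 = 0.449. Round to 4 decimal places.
\rho(3) = 0.2235

For an MA(q) process with theta_0 = 1, the autocovariance is
  gamma(k) = sigma^2 * sum_{i=0..q-k} theta_i * theta_{i+k},
and rho(k) = gamma(k) / gamma(0). Sigma^2 cancels.
  numerator   = (1)*(0.449) = 0.449.
  denominator = (1)^2 + (-0.727)^2 + (-0.528)^2 + (0.449)^2 = 2.008914.
  rho(3) = 0.449 / 2.008914 = 0.2235.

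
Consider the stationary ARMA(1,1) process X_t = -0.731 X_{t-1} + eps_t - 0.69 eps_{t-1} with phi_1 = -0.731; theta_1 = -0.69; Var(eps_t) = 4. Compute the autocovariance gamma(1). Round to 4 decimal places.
\gamma(1) = -18.3639

Multiply the model equation by X_{t-k} and take expectations. With theta_0 = psi_0 = 1 and psi_j the MA(infinity) weights, this gives
  gamma(k) - sum_i phi_i gamma(k-i) = c_k,
  c_k = sigma^2 * sum_{j=k..q} theta_j psi_{j-k}   (c_k = 0 for k > q),
using gamma(-m) = gamma(m).
psi-weights needed (psi_j = theta_j + sum_i phi_i psi_{j-i}):
  psi_1 = theta_1 + phi_1 = -0.69 + (-0.731) = -1.421
Right-hand sides:
  c_0 = sigma^2 (1 + theta_1 psi_1) = 4 * (1 + (-0.69)(-1.421)) = 4 * 1.98049 = 7.92196
  c_1 = sigma^2 theta_1 = 4 * (-0.69) = -2.76
  c_2 = 0
Equations for k = 0 and k = 1 (AR order 1):
  gamma(0) = phi_1 gamma(1) + c_0
  gamma(1) = phi_1 gamma(0) + c_1
Substituting the second into the first: gamma(0) (1 - phi_1^2) = c_0 + phi_1 c_1, so
  gamma(0) = (c_0 + phi_1 c_1) / (1 - phi_1^2) = (7.92196 + (-0.731)(-2.76)) / (1 - (-0.731)^2) = 9.93952 / 0.465639 = 21.345978.
  gamma(1) = phi_1 gamma(0) + c_1 = (-0.731)(21.345978) + (-2.76) = -18.36391.
Therefore gamma(1) = -18.3639 (to 4 decimal places).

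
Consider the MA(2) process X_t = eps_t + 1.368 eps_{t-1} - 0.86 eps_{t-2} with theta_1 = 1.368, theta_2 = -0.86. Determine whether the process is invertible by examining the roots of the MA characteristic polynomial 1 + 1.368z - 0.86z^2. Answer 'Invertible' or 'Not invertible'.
\text{Not invertible}

The MA(q) characteristic polynomial is P(z) = 1 + 1.368z - 0.86z^2.
Invertibility requires all roots to lie outside the unit circle, i.e. |z| > 1 for every root.
Set 1 + (1.368) z + (-0.86) z^2 = 0, i.e. a z^2 + b z + c = 0 with a = -0.86, b = 1.368, c = 1.
Discriminant D = b^2 - 4ac = (1.368)^2 - 4*(-0.86)*1 = 1.871424 - (-3.44) = 5.311424.
D >= 0, so the roots are real: z = (-b +/- sqrt(D)) / (2a) = (-1.368 +/- 2.304653) / (-1.72).
  z_1 = (-1.368 + 2.304653) / (-1.72) = -0.5446,   |z_1| = 0.5446.
  z_2 = (-1.368 - 2.304653) / (-1.72) = 2.1353,   |z_2| = 2.1353.
Moduli of all roots: 0.5446, 2.1353.
All moduli strictly greater than 1? No.
Verdict: Not invertible.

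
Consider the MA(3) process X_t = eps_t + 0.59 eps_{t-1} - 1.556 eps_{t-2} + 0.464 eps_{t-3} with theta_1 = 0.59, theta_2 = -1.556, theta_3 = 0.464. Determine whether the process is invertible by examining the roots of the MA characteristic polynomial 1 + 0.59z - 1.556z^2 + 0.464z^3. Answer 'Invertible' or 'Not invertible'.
\text{Not invertible}

The MA(q) characteristic polynomial is P(z) = 1 + 0.59z - 1.556z^2 + 0.464z^3.
Invertibility requires all roots to lie outside the unit circle, i.e. |z| > 1 for every root.
Degree 3: look for a simple real root z0 first, then factor out (1 - z/z0) and solve the remaining quadratic.
Testing z0 = 2.5: P(2.5) = 1 + (0.59)(2.5) + (-1.556)(2.5)^2 + (0.464)(2.5)^3
  = 1 + (1.475) + (-9.725) + (7.25) = 0.  So z_0 = 2.5 is a root, |z_0| = 2.5.
Divide out the factor (1 - 0.4 z) = (1 - z/z0) (since 1/z0 = 0.4):
  P(z) = (1 - 0.4 z)(1 + (0.99) z + (-1.16) z^2)
  [check: z-coef 0.99 - (0.4) = 0.59; z^2-coef -1.16 - (0.4)(0.99) = -1.556; z^3-coef -(0.4)(-1.16) = 0.464.]
Remaining roots from the quadratic factor 1 + (0.99) z + (-1.16) z^2:
  Set 1 + (0.99) z + (-1.16) z^2 = 0, i.e. a z^2 + b z + c = 0 with a = -1.16, b = 0.99, c = 1.
  Discriminant D = b^2 - 4ac = (0.99)^2 - 4*(-1.16)*1 = 0.9801 - (-4.64) = 5.6201.
  D >= 0, so the roots are real: z = (-b +/- sqrt(D)) / (2a) = (-0.99 +/- 2.370675) / (-2.32).
    z_1 = (-0.99 + 2.370675) / (-2.32) = -0.5951,   |z_1| = 0.5951.
    z_2 = (-0.99 - 2.370675) / (-2.32) = 1.4486,   |z_2| = 1.4486.
Moduli of all roots: 2.5000, 0.5951, 1.4486.
All moduli strictly greater than 1? No.
Verdict: Not invertible.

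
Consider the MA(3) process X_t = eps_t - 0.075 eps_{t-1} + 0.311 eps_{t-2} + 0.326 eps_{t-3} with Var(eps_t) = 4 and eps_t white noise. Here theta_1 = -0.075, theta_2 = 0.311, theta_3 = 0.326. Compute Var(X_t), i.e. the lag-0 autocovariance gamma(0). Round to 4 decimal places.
\gamma(0) = 4.8345

For an MA(q) process X_t = eps_t + sum_i theta_i eps_{t-i} with
Var(eps_t) = sigma^2, the variance is
  gamma(0) = sigma^2 * (1 + sum_i theta_i^2).
  sum_i theta_i^2 = (-0.075)^2 + (0.311)^2 + (0.326)^2 = 0.005625 + 0.096721 + 0.106276 = 0.208622.
  gamma(0) = 4 * (1 + 0.208622) = 4 * 1.208622 = 4.834488, which rounds to 4.8345.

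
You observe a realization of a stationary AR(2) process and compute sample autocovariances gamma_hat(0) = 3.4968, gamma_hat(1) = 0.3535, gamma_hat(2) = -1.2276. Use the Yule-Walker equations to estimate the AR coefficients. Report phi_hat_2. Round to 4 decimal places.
\hat\phi_{2} = -0.3650

The Yule-Walker equations for an AR(p) process read, in matrix form,
  Gamma_p phi = r_p,   with   (Gamma_p)_{ij} = gamma(|i - j|),
                       (r_p)_i = gamma(i),   i,j = 1..p.
Substitute the sample gammas (Toeplitz matrix and right-hand side of size 2):
  Gamma_p = [[3.4968, 0.3535], [0.3535, 3.4968]]
  r_p     = [0.3535, -1.2276]
Written out:
  3.4968 phi_1 + 0.3535 phi_2 = 0.3535
  0.3535 phi_1 + 3.4968 phi_2 = -1.2276
Solve by Cramer's rule:
  det = gamma(0)^2 - gamma(1)^2 = (3.4968)^2 - (0.3535)^2 = 12.22761024 - 0.12496225 = 12.10264799
  phi_hat_1 = [gamma(1) gamma(0) - gamma(1) gamma(2)] / det = [(0.3535)(3.4968) - (0.3535)(-1.2276)] / 12.10264799 = 1.6700754 / 12.10264799 = 0.138
  phi_hat_2 = [gamma(0) gamma(2) - gamma(1)^2] / det = [(3.4968)(-1.2276) - (0.3535)^2] / 12.10264799 = -4.41763393 / 12.10264799 = -0.365
So phi_hat = [0.1380, -0.3650].
Therefore phi_hat_2 = -0.3650.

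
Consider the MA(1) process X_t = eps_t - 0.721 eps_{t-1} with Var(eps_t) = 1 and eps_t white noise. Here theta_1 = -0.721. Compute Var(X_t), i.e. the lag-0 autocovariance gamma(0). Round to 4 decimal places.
\gamma(0) = 1.5198

For an MA(q) process X_t = eps_t + sum_i theta_i eps_{t-i} with
Var(eps_t) = sigma^2, the variance is
  gamma(0) = sigma^2 * (1 + sum_i theta_i^2).
  sum_i theta_i^2 = (-0.721)^2 = 0.519841.
  gamma(0) = 1 * (1 + 0.519841) = 1 * 1.519841 = 1.519841, which rounds to 1.5198.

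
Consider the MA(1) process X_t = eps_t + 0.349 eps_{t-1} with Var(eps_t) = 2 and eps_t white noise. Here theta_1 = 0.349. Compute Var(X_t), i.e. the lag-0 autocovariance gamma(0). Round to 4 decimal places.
\gamma(0) = 2.2436

For an MA(q) process X_t = eps_t + sum_i theta_i eps_{t-i} with
Var(eps_t) = sigma^2, the variance is
  gamma(0) = sigma^2 * (1 + sum_i theta_i^2).
  sum_i theta_i^2 = (0.349)^2 = 0.121801.
  gamma(0) = 2 * (1 + 0.121801) = 2 * 1.121801 = 2.243602, which rounds to 2.2436.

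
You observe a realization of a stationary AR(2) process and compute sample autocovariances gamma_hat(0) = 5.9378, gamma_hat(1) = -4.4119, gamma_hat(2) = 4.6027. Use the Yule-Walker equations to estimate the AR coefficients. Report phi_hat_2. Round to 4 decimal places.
\hat\phi_{2} = 0.4980

The Yule-Walker equations for an AR(p) process read, in matrix form,
  Gamma_p phi = r_p,   with   (Gamma_p)_{ij} = gamma(|i - j|),
                       (r_p)_i = gamma(i),   i,j = 1..p.
Substitute the sample gammas (Toeplitz matrix and right-hand side of size 2):
  Gamma_p = [[5.9378, -4.4119], [-4.4119, 5.9378]]
  r_p     = [-4.4119, 4.6027]
Written out:
  5.9378 phi_1 - 4.4119 phi_2 = -4.4119
  -4.4119 phi_1 + 5.9378 phi_2 = 4.6027
Solve by Cramer's rule:
  det = gamma(0)^2 - gamma(1)^2 = (5.9378)^2 - (-4.4119)^2 = 35.25746884 - 19.46486161 = 15.79260723
  phi_hat_1 = [gamma(1) gamma(0) - gamma(1) gamma(2)] / det = [(-4.4119)(5.9378) - (-4.4119)(4.6027)] / 15.79260723 = -5.89032769 / 15.79260723 = -0.373
  phi_hat_2 = [gamma(0) gamma(2) - gamma(1)^2] / det = [(5.9378)(4.6027) - (-4.4119)^2] / 15.79260723 = 7.86505045 / 15.79260723 = 0.498
So phi_hat = [-0.3730, 0.4980].
Therefore phi_hat_2 = 0.4980.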